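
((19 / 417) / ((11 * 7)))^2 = 361 / 1030987881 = 0.00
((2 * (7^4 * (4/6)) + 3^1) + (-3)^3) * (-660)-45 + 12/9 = -6291251/3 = -2097083.67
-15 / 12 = -5 / 4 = -1.25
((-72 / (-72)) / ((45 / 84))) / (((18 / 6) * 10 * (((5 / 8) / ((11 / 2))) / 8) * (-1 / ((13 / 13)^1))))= -4928 / 1125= -4.38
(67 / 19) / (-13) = -67 / 247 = -0.27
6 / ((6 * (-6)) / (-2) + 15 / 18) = 36 / 113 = 0.32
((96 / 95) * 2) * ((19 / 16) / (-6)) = -2 / 5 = -0.40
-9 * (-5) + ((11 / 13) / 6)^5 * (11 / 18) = 2338613009641 / 51969138624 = 45.00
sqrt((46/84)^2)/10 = 23/420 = 0.05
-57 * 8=-456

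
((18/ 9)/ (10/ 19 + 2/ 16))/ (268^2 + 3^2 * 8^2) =19/ 447975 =0.00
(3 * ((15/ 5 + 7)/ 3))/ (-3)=-10/ 3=-3.33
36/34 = 18/17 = 1.06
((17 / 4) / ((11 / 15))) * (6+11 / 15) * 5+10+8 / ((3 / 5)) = 28835 / 132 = 218.45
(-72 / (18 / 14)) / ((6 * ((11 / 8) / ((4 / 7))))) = -128 / 33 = -3.88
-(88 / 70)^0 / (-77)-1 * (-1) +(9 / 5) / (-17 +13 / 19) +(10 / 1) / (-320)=1664053 / 1909600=0.87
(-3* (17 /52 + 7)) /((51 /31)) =-11811 /884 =-13.36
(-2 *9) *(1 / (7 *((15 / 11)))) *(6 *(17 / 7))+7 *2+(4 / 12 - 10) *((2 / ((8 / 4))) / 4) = -46729 / 2940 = -15.89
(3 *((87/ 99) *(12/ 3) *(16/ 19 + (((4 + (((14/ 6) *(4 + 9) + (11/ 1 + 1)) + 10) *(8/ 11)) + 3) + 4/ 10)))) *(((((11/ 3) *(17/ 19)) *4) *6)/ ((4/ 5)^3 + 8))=1022334100/ 226347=4516.67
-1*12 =-12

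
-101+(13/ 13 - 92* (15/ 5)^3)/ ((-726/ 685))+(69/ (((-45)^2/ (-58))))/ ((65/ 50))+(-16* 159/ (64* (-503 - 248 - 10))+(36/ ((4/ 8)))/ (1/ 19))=2332441063903/ 646408620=3608.31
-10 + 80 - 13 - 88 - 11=-42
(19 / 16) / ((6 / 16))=19 / 6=3.17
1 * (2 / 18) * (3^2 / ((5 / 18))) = 18 / 5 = 3.60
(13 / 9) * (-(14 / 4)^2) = -637 / 36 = -17.69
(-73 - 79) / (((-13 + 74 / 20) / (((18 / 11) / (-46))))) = -4560 / 7843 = -0.58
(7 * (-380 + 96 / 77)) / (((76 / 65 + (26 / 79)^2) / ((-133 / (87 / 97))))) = 307738.43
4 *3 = 12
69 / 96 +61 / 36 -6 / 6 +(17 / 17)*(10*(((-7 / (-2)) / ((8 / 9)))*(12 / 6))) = 23087 / 288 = 80.16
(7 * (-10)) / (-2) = 35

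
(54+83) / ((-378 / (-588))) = 1918 / 9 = 213.11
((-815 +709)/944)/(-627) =53/295944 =0.00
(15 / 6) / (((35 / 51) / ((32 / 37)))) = 816 / 259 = 3.15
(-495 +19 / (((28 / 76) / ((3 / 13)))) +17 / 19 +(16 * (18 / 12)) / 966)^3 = -7050082953808572765625 / 62888102030663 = -112105195.20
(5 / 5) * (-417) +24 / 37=-15405 / 37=-416.35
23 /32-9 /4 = -49 /32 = -1.53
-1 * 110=-110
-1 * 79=-79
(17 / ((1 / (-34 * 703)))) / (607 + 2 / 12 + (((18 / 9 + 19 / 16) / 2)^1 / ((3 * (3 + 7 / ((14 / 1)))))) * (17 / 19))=-2594036256 / 3877019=-669.08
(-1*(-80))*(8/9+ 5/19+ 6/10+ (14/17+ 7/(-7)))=126.05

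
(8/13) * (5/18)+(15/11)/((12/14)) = 4535/2574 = 1.76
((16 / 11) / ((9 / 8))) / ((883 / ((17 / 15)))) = 2176 / 1311255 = 0.00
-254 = -254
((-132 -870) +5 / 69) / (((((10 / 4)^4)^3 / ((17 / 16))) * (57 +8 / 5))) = -300866816 / 987158203125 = -0.00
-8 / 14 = -4 / 7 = -0.57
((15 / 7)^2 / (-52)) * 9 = -2025 / 2548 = -0.79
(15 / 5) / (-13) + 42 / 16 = 249 / 104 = 2.39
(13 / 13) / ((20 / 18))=9 / 10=0.90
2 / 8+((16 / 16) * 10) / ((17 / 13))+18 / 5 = 11.50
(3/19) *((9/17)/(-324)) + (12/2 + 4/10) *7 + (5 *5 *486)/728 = 27110326/440895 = 61.49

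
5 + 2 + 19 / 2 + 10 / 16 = 137 / 8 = 17.12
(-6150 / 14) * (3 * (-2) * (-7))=-18450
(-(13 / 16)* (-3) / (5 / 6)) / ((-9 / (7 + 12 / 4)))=-13 / 4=-3.25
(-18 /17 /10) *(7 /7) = -9 /85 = -0.11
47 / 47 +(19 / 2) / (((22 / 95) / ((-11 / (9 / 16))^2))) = 15688.90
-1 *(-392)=392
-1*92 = -92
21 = 21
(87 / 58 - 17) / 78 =-31 / 156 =-0.20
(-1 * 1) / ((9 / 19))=-19 / 9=-2.11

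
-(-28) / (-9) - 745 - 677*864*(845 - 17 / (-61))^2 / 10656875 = -14263007923255463 / 356888086875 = -39964.93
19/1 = 19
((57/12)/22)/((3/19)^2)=6859/792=8.66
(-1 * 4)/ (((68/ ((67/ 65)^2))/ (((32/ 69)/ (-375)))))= 143648/ 1858471875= 0.00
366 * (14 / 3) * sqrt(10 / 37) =1708 * sqrt(370) / 37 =887.95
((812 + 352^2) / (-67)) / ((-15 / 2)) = 83144 / 335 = 248.19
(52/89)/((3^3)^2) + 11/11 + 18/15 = 713951/324405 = 2.20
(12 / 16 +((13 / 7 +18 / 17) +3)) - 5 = 793 / 476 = 1.67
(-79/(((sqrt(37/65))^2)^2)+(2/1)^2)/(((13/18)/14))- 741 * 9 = -201419541/17797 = -11317.61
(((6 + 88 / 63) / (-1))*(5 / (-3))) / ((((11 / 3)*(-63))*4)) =-1165 / 87318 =-0.01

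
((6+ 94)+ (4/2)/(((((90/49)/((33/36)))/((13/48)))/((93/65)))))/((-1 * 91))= -333593/302400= -1.10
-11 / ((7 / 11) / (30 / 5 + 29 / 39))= -31823 / 273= -116.57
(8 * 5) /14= 20 /7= 2.86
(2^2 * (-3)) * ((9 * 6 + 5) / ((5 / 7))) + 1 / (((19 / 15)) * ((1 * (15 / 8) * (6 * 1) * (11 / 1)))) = -3107392 / 3135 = -991.19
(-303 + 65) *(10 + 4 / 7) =-2516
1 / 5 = 0.20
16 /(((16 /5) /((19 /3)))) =31.67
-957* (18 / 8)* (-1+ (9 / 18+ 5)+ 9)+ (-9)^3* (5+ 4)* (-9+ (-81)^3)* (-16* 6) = -2677896002151 / 8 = -334737000268.88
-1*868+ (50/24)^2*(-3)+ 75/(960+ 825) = -5032151/5712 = -880.98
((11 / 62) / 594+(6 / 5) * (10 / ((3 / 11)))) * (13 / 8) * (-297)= -21065759 / 992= -21235.64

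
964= 964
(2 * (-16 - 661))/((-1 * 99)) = 1354/99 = 13.68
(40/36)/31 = 10/279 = 0.04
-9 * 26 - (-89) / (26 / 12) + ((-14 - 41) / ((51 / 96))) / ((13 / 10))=-60236 / 221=-272.56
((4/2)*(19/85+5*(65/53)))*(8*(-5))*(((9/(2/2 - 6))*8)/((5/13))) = 19036.31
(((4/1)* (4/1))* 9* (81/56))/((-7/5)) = -7290/49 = -148.78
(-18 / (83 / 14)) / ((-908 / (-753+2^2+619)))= -8190 / 18841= -0.43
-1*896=-896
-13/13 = -1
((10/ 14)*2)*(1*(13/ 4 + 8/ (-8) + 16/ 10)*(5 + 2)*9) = 693/ 2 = 346.50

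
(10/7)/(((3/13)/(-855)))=-37050/7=-5292.86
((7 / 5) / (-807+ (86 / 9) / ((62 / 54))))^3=-29791 / 5531146894125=-0.00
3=3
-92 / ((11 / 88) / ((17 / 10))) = -6256 / 5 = -1251.20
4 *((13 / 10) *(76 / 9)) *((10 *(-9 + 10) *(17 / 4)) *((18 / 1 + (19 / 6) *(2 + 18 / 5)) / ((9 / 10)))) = 18005312 / 243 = 74095.93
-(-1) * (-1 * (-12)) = 12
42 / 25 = 1.68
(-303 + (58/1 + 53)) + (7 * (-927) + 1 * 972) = -5709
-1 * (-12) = 12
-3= -3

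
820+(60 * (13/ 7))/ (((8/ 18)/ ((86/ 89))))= 661790/ 623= 1062.26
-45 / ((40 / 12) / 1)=-27 / 2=-13.50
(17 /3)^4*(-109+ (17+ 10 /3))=-91426.28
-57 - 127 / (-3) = -44 / 3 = -14.67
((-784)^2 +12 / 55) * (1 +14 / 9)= 777540116 / 495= 1570788.11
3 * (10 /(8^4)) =0.01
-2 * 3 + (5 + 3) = 2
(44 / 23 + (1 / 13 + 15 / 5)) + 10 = 4482 / 299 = 14.99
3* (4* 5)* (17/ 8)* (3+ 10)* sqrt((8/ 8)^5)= 1657.50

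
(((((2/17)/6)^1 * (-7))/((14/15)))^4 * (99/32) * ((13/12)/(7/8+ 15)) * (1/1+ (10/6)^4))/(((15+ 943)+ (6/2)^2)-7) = 6309875/7038406877184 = 0.00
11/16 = 0.69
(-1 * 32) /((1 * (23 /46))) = -64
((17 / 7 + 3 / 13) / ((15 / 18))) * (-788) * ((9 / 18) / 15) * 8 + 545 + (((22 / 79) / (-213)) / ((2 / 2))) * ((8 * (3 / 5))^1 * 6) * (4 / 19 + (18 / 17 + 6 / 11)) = -517873656591 / 4121633425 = -125.65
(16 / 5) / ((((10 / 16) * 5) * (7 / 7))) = 128 / 125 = 1.02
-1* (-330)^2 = -108900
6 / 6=1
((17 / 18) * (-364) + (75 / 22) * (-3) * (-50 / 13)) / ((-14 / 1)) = 391817 / 18018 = 21.75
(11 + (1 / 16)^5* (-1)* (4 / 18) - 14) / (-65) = 14155777 / 306708480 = 0.05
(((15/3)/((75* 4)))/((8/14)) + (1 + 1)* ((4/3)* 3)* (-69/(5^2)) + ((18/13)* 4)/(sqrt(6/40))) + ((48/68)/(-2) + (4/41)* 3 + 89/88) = -194125937/9200400 + 48* sqrt(15)/13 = -6.80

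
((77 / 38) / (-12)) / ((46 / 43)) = -3311 / 20976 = -0.16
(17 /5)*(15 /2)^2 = 765 /4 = 191.25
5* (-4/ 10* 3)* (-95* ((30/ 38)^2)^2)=1518750/ 6859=221.42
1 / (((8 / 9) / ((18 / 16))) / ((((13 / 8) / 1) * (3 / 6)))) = 1053 / 1024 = 1.03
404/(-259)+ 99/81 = -787/2331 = -0.34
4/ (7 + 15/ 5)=2/ 5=0.40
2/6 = 1/3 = 0.33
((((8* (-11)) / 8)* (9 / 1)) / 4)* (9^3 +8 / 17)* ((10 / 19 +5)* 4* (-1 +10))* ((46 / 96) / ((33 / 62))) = -8355607785 / 2584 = -3233594.34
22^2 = 484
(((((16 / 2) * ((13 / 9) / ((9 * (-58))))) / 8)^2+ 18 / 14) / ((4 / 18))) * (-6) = -198642019 / 5722164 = -34.71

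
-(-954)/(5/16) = 15264/5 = 3052.80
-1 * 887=-887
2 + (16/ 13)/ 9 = 2.14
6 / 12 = 1 / 2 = 0.50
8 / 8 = 1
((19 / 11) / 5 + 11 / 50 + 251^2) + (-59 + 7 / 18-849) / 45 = 1402910603 / 22275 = 62981.40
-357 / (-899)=357 / 899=0.40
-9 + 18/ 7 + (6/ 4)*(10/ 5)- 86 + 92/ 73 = -45054/ 511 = -88.17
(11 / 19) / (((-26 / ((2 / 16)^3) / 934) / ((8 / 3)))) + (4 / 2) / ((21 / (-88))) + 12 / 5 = -6.09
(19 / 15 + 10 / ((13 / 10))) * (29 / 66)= 50663 / 12870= 3.94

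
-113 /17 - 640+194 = -7695 /17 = -452.65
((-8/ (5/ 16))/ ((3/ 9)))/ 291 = -0.26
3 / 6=1 / 2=0.50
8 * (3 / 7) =24 / 7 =3.43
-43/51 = -0.84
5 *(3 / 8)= 15 / 8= 1.88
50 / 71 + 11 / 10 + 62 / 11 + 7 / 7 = 65921 / 7810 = 8.44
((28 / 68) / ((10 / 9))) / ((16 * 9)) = 7 / 2720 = 0.00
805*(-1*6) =-4830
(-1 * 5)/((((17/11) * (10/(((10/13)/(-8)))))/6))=165/884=0.19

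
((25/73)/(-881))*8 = -200/64313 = -0.00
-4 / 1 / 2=-2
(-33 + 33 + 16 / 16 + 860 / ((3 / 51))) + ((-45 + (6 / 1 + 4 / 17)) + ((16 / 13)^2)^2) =7081328890 / 485537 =14584.53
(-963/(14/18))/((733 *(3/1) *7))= -2889/35917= -0.08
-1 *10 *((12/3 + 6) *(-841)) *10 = 841000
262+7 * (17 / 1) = 381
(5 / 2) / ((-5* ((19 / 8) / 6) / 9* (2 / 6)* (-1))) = 648 / 19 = 34.11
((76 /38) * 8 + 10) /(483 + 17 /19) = 247 /4597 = 0.05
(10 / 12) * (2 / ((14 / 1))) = 0.12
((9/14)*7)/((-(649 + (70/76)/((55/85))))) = -1881/271877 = -0.01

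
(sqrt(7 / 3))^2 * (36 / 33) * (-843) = -23604 / 11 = -2145.82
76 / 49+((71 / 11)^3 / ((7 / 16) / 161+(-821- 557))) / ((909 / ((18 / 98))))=5180815906620 / 3340347806257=1.55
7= 7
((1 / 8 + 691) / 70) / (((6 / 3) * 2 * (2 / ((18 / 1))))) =49761 / 2240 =22.21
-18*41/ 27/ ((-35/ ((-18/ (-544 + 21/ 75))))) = 0.03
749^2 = 561001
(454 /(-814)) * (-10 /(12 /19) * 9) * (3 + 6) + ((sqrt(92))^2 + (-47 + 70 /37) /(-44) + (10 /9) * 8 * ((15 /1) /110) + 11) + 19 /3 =122377 /148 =826.87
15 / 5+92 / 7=113 / 7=16.14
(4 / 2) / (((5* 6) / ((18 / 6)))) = 1 / 5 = 0.20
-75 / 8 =-9.38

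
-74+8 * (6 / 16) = -71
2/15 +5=77/15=5.13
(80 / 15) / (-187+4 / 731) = -11696 / 410079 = -0.03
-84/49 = -12/7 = -1.71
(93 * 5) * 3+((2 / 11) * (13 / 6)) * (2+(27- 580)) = 38872 / 33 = 1177.94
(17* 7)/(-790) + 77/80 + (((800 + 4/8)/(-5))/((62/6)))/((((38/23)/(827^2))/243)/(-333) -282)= 7619922286354496359/8790776846990377760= 0.87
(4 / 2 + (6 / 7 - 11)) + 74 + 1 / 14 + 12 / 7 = 947 / 14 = 67.64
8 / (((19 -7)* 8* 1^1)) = 1 / 12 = 0.08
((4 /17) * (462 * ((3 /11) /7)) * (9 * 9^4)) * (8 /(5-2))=11337408 /17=666906.35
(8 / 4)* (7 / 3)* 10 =140 / 3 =46.67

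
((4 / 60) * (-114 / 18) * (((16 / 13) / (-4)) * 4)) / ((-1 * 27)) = -304 / 15795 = -0.02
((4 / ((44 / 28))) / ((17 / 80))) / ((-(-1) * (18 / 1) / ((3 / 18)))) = 560 / 5049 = 0.11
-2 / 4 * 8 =-4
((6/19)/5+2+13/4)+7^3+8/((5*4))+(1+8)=135931/380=357.71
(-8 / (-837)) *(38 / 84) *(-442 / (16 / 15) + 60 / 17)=-353875 / 199206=-1.78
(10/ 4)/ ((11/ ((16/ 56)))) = 0.06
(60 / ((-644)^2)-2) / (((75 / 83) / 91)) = -223733887 / 1110900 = -201.40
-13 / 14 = -0.93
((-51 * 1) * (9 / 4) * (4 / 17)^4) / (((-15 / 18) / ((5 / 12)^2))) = 360 / 4913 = 0.07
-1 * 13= -13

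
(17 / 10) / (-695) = -17 / 6950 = -0.00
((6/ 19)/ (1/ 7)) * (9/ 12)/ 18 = 7/ 76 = 0.09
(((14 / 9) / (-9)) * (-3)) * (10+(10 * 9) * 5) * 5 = 32200 / 27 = 1192.59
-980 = -980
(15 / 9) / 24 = 5 / 72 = 0.07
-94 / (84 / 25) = -1175 / 42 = -27.98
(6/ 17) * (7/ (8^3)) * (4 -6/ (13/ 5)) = 231/ 28288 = 0.01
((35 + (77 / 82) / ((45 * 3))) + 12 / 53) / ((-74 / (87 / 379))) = -599481359 / 5484956220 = -0.11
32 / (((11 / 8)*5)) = 256 / 55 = 4.65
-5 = -5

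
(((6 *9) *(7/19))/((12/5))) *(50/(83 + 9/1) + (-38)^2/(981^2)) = 844390715/186911892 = 4.52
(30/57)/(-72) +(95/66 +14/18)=16627/7524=2.21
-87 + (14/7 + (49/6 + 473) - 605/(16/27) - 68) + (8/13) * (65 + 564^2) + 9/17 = 2069611711/10608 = 195099.14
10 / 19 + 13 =257 / 19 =13.53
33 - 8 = 25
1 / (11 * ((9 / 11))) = 1 / 9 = 0.11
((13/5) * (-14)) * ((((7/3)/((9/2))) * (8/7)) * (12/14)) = -832/45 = -18.49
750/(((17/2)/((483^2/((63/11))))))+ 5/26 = 1588587085/442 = 3594088.43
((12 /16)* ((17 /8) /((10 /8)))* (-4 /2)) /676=-51 /13520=-0.00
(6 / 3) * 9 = 18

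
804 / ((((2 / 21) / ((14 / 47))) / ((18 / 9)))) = 236376 / 47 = 5029.28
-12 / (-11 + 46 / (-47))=564 / 563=1.00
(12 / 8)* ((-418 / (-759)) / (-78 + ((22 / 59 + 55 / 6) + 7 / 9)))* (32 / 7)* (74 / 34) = -23890752 / 196732823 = -0.12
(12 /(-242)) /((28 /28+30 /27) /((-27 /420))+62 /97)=23571 /15306379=0.00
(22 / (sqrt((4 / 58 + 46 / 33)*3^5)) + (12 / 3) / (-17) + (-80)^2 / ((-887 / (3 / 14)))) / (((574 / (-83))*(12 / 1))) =3901747 / 181762266- 913*sqrt(4466) / 4339440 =0.01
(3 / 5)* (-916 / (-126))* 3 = 458 / 35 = 13.09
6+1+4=11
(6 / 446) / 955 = 3 / 212965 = 0.00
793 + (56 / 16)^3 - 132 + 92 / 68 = 95911 / 136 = 705.23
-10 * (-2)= 20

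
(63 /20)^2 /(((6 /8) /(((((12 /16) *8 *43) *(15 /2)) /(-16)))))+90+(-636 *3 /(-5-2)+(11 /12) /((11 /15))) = -2769047 /2240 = -1236.18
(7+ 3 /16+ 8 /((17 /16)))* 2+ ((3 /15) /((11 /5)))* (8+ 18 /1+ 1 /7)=333119 /10472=31.81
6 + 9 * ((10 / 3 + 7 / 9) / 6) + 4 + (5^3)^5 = 183105468847 / 6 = 30517578141.17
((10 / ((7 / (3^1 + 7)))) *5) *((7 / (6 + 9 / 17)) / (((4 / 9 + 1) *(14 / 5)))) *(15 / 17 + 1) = 120000 / 3367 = 35.64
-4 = -4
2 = 2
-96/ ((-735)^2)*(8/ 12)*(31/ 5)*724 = -1436416/ 2701125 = -0.53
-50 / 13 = -3.85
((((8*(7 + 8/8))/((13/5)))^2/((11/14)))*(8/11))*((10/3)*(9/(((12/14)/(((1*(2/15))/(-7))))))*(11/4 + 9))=-269516800/61347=-4393.32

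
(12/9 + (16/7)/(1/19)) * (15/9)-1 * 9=4133/63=65.60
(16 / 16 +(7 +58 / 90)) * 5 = 43.22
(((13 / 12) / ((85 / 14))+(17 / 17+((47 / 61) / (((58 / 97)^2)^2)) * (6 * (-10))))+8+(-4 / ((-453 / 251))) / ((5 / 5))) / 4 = -2327499158631923 / 26580242387280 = -87.57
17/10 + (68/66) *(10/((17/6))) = 587/110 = 5.34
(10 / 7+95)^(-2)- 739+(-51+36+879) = 56953174 / 455625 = 125.00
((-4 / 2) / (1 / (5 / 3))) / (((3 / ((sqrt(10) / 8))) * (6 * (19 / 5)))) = -25 * sqrt(10) / 4104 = -0.02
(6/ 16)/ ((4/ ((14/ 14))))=3/ 32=0.09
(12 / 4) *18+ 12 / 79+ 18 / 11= 48480 / 869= 55.79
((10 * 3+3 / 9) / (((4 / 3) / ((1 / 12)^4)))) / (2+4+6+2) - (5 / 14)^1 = -414629 / 1161216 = -0.36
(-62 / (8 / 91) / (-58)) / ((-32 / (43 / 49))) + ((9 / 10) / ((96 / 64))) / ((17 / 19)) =1489211 / 4417280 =0.34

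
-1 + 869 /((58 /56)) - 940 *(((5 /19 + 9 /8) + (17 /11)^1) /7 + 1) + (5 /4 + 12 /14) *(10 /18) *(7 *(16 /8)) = -183100924 /381843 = -479.52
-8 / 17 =-0.47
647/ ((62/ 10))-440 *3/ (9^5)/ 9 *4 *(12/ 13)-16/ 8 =2435493961/ 23796747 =102.35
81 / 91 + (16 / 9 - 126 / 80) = 35803 / 32760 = 1.09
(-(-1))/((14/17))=17/14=1.21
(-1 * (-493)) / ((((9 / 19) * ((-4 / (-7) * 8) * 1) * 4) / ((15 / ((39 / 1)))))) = 327845 / 14976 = 21.89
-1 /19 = -0.05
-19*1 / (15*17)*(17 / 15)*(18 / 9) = -38 / 225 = -0.17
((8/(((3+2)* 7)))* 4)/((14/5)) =16/49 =0.33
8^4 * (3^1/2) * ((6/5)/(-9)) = -4096/5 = -819.20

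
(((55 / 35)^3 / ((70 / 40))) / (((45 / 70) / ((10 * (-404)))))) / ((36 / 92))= -989412160 / 27783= -35612.14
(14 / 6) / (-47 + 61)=1 / 6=0.17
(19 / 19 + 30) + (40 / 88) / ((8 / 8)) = 346 / 11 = 31.45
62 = 62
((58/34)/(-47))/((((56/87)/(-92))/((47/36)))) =19343/2856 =6.77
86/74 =43/37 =1.16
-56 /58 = -28 /29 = -0.97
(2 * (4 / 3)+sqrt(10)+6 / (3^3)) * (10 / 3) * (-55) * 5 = -2750 * sqrt(10) / 3-71500 / 27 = -5546.90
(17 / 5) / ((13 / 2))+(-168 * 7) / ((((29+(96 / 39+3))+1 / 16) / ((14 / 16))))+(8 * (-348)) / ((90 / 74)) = -3246372386 / 1400295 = -2318.35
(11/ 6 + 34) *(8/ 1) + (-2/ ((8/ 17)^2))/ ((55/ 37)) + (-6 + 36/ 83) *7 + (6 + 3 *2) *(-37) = -88687837/ 438240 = -202.37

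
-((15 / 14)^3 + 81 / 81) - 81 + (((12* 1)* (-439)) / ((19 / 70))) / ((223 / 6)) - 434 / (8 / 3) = -8931108293 / 11626328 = -768.18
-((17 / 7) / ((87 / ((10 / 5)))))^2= -1156 / 370881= -0.00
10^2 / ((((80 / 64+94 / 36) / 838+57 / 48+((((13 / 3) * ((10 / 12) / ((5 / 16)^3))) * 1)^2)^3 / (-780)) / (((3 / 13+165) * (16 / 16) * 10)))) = -28025582653828125000000000 / 596916854554105751801584370051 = -0.00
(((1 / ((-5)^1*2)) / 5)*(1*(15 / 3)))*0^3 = 0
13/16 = 0.81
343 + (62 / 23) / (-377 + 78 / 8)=342.99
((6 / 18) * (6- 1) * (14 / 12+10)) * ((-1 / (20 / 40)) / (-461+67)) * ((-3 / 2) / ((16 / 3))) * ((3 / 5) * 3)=-603 / 12608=-0.05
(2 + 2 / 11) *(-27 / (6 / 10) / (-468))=30 / 143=0.21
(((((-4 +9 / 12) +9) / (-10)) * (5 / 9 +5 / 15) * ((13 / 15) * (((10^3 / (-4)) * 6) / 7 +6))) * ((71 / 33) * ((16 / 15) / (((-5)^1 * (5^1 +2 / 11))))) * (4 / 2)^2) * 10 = -5434624 / 16625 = -326.89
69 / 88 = 0.78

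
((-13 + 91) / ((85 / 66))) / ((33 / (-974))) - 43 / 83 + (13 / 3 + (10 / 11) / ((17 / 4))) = -415236566 / 232815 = -1783.55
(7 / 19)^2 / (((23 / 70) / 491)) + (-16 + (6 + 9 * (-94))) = -5423238 / 8303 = -653.17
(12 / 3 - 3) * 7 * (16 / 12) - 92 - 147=-689 / 3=-229.67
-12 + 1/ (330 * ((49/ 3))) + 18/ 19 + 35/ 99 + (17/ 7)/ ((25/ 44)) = -29607563/ 4608450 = -6.42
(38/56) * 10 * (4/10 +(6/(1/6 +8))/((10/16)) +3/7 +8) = 46569/686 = 67.88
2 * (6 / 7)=12 / 7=1.71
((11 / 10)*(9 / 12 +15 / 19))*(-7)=-9009 / 760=-11.85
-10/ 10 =-1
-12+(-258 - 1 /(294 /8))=-270.03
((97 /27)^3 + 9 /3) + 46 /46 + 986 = 20398843 /19683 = 1036.37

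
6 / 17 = 0.35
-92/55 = -1.67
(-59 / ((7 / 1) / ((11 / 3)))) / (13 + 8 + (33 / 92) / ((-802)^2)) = -38404424432 / 26096073381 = -1.47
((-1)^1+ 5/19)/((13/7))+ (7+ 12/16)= 7265/988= 7.35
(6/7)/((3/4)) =8/7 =1.14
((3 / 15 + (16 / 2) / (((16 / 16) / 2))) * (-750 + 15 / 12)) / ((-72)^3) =599 / 18432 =0.03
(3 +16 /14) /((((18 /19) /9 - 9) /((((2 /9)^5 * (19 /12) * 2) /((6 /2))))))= -167504 /628694703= -0.00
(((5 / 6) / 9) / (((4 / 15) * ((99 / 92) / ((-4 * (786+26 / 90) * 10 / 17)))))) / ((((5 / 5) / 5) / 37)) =-15055466500 / 136323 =-110439.67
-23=-23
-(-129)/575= 129/575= 0.22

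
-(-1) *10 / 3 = 10 / 3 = 3.33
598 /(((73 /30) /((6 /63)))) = 23.41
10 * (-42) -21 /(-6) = -833 /2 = -416.50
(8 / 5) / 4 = 2 / 5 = 0.40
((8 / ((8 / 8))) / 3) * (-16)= -128 / 3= -42.67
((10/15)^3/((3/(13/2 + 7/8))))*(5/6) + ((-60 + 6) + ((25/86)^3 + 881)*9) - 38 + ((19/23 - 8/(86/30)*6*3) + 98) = 28035574137617/3554916984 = 7886.42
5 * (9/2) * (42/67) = 945/67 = 14.10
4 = 4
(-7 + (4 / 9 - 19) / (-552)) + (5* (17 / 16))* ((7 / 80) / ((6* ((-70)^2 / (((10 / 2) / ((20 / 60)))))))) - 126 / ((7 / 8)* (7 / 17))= -15877016003 / 44513280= -356.68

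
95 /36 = 2.64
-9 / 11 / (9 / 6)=-6 / 11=-0.55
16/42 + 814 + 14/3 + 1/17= 292421/357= 819.11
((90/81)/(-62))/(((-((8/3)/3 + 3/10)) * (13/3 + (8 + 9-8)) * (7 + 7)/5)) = 75/185752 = 0.00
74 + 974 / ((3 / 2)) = 2170 / 3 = 723.33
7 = 7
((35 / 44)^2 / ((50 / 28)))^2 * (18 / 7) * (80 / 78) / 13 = 252105 / 9897316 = 0.03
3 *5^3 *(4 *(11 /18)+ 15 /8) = 38875 /24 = 1619.79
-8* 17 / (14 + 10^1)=-17 / 3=-5.67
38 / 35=1.09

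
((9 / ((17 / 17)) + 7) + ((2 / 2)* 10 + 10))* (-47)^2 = 79524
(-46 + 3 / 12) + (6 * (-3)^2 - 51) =-171 / 4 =-42.75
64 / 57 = 1.12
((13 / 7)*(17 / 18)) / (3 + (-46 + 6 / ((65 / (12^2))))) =-14365 / 243306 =-0.06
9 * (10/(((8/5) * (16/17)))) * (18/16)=34425/512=67.24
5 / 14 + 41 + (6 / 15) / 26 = 37649 / 910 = 41.37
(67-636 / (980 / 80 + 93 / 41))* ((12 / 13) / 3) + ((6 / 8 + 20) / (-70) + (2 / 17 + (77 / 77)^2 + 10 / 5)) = 1467113757 / 147336280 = 9.96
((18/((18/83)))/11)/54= 83/594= 0.14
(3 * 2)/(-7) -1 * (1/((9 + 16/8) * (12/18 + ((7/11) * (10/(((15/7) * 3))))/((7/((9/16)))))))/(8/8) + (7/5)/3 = -10597/20685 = -0.51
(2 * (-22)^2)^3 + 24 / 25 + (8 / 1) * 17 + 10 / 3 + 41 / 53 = 3605481507941 / 3975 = 907039373.07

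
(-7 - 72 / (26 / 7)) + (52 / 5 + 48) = 2081 / 65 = 32.02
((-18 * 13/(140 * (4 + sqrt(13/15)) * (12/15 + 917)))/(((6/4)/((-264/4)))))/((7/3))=35640/3926419 - 594 * sqrt(195)/3926419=0.01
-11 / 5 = -2.20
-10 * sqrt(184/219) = -20 * sqrt(10074)/219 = -9.17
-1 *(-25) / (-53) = -25 / 53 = -0.47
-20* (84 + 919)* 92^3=-15620481280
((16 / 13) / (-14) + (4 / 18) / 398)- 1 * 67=-10933964 / 162981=-67.09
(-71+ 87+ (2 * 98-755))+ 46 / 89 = -48281 / 89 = -542.48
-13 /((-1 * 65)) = 1 /5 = 0.20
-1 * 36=-36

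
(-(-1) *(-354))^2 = 125316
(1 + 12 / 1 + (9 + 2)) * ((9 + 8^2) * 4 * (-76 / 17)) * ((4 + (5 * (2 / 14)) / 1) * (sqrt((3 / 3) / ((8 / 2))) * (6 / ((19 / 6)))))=-16651008 / 119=-139924.44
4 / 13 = 0.31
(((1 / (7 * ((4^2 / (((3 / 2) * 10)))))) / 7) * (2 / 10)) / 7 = 3 / 5488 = 0.00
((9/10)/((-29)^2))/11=9/92510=0.00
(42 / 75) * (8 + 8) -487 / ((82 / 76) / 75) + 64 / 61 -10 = -2116623176 / 62525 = -33852.43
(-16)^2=256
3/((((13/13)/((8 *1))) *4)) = 6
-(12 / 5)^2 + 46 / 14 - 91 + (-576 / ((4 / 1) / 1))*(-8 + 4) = 84442 / 175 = 482.53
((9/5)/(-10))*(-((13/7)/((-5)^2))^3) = 19773/267968750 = 0.00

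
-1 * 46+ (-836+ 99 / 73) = -64287 / 73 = -880.64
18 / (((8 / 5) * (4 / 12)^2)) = 405 / 4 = 101.25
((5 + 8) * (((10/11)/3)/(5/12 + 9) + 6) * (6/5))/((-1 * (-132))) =48737/68365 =0.71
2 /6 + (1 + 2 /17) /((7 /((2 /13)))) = 1661 /4641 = 0.36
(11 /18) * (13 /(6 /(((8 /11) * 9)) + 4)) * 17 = 4862 /177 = 27.47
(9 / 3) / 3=1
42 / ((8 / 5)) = 105 / 4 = 26.25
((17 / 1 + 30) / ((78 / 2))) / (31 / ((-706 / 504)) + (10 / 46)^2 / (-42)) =-0.05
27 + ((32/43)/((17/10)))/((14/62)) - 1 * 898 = -4446987/5117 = -869.06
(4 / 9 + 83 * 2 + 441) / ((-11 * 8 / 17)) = -8449 / 72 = -117.35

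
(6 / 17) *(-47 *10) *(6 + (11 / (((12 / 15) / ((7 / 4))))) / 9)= -293515 / 204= -1438.80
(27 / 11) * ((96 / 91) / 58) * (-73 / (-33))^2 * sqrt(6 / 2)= 767376 * sqrt(3) / 3512509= 0.38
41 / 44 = 0.93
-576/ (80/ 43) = -1548/ 5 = -309.60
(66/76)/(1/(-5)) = -165/38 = -4.34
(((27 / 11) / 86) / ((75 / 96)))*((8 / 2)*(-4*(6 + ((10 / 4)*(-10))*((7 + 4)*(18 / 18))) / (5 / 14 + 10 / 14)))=8676864 / 59125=146.75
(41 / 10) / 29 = 41 / 290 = 0.14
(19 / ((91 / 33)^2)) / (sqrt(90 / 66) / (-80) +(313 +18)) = 331056 * sqrt(165) / 12774426920437 +96429991680 / 12774426920437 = 0.01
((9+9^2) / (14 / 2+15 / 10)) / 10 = 18 / 17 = 1.06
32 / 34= 16 / 17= 0.94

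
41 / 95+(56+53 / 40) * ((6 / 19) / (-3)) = -2129 / 380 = -5.60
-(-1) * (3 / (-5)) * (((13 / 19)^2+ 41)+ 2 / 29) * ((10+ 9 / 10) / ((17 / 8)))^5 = -88496.35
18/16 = 9/8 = 1.12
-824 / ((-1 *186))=412 / 93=4.43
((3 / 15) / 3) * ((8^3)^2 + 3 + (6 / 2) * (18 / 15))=1310753 / 75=17476.71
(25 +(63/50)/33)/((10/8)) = 27542/1375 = 20.03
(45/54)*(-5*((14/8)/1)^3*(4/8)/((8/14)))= -60025/3072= -19.54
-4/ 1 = -4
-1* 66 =-66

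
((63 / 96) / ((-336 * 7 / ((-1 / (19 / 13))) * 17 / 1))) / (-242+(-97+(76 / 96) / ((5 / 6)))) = -65 / 1956687488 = -0.00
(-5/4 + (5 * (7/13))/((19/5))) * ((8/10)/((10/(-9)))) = 963/2470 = 0.39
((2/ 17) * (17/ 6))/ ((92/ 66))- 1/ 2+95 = 2179/ 23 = 94.74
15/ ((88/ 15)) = 225/ 88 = 2.56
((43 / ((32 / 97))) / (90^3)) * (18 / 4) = 4171 / 5184000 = 0.00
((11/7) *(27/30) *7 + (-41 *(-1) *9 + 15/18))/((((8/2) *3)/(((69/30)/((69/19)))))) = 13528/675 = 20.04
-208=-208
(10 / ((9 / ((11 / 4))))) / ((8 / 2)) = 55 / 72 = 0.76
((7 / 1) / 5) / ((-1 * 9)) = -7 / 45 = -0.16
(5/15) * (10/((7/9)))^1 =30/7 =4.29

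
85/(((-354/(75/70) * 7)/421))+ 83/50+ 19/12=-2651608/216825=-12.23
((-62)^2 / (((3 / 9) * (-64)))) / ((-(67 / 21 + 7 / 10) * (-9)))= -33635 / 6536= -5.15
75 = 75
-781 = -781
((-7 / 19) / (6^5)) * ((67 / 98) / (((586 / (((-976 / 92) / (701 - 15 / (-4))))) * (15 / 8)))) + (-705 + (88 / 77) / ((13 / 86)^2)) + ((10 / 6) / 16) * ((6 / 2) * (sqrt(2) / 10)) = -145632928168048526 / 222345513401895 + sqrt(2) / 32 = -654.94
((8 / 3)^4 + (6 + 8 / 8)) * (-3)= -4663 / 27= -172.70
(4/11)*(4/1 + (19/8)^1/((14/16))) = 188/77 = 2.44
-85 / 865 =-17 / 173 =-0.10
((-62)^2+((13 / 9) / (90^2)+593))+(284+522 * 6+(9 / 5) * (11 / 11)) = 572614933 / 72900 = 7854.80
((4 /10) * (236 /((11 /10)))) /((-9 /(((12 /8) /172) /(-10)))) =59 /7095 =0.01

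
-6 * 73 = -438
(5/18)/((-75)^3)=-1/1518750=-0.00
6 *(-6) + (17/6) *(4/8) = -415/12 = -34.58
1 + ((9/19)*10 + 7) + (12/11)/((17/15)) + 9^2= 336467/3553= 94.70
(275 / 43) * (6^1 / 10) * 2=330 / 43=7.67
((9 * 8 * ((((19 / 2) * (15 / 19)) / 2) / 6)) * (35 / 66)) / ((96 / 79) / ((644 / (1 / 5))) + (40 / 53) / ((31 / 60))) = 18285152375 / 1119561168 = 16.33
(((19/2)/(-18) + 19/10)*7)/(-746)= -1729/134280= -0.01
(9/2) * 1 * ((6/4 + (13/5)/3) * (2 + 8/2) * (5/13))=24.58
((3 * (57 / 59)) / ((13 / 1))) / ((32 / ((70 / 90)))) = 133 / 24544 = 0.01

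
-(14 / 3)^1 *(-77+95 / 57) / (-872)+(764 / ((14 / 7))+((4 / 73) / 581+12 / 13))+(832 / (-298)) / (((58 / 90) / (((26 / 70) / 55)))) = 98335254227225627 / 257091846601590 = 382.49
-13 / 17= -0.76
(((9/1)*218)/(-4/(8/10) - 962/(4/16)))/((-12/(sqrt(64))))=1308/3853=0.34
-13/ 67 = -0.19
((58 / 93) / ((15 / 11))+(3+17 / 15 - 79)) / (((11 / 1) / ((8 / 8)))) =-103801 / 15345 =-6.76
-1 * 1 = -1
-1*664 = -664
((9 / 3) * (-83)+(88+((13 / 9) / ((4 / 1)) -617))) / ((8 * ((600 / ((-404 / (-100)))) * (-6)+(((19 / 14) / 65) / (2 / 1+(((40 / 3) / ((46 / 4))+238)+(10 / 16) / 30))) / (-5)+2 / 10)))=155704578199625 / 1427042989783584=0.11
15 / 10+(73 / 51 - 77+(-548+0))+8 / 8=-63349 / 102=-621.07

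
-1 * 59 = -59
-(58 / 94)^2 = -841 / 2209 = -0.38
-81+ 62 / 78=-3128 / 39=-80.21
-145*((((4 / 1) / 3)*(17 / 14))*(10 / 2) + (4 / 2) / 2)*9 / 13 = -83085 / 91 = -913.02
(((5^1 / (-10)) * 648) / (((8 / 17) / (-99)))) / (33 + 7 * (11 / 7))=1549.12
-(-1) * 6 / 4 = 3 / 2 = 1.50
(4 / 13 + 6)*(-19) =-1558 / 13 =-119.85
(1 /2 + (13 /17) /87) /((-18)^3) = -1505 /17251056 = -0.00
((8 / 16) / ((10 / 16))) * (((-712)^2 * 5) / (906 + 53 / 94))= 190610944 / 85217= 2236.77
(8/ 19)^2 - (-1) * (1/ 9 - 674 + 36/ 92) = -673.32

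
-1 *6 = -6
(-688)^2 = 473344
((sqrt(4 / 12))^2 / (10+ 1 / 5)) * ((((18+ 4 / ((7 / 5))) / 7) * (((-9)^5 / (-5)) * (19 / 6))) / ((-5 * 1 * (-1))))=3033369 / 4165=728.30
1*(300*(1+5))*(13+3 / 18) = 23700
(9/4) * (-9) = -20.25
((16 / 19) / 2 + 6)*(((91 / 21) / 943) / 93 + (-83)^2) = 44234.63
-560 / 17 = -32.94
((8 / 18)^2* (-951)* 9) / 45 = -5072 / 135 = -37.57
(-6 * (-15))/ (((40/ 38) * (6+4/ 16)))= 342/ 25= 13.68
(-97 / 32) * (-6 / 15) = 97 / 80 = 1.21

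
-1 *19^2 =-361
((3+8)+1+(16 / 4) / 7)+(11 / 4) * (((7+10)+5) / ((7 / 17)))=319 / 2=159.50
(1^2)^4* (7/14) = 1/2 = 0.50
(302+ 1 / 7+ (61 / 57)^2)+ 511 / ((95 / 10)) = 8121016 / 22743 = 357.08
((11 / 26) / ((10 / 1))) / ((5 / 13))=11 / 100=0.11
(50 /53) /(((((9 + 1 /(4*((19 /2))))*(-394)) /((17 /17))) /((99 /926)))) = -0.00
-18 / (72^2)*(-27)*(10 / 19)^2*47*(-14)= -24675 / 1444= -17.09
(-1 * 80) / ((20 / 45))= -180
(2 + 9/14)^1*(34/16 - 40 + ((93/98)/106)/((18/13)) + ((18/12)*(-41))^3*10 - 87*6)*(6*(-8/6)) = 2682778303936/54537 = 49191893.65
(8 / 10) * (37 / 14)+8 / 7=114 / 35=3.26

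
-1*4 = -4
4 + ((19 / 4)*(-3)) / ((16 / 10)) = -157 / 32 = -4.91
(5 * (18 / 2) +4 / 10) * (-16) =-726.40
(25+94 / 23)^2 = 447561 / 529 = 846.05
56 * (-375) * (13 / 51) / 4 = -1338.24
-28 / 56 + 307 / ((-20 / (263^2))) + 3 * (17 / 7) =-148643231 / 140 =-1061737.36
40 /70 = 4 /7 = 0.57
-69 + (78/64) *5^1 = -2013/32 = -62.91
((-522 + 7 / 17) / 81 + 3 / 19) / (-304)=82171 / 3976776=0.02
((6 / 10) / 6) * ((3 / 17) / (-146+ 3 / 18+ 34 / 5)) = -9 / 70907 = -0.00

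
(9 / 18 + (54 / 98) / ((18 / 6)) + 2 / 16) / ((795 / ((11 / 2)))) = 3487 / 623280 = 0.01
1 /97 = 0.01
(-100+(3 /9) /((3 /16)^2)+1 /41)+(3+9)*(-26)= -445561 /1107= -402.49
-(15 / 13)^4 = -50625 / 28561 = -1.77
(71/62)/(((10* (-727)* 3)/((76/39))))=-1349/13184145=-0.00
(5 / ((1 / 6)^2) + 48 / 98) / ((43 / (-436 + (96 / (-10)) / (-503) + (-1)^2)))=-9675132588 / 5299105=-1825.81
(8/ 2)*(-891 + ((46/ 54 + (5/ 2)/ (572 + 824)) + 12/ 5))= -334609357/ 94230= -3550.99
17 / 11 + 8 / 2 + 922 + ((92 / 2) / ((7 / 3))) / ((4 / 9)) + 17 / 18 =674183 / 693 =972.85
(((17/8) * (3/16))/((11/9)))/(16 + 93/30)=2295/134464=0.02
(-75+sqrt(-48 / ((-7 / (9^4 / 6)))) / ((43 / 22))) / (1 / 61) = -4575+217404* sqrt(14) / 301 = -1872.50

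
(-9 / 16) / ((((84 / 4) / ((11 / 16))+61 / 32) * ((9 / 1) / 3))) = -66 / 11423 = -0.01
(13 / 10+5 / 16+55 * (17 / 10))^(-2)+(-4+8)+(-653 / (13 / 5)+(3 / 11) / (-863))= -1765914756613688 / 7144996187329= -247.15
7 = 7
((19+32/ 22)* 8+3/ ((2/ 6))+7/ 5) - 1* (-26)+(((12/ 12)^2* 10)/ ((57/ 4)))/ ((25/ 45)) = 210358/ 1045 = 201.30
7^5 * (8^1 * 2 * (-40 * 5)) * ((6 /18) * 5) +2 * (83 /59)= -15865807502 /177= -89637330.52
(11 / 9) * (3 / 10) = 0.37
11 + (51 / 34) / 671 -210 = -267055 / 1342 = -199.00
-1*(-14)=14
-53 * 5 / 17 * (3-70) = 17755 / 17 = 1044.41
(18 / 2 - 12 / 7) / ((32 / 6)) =153 / 112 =1.37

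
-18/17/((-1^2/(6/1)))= 108/17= 6.35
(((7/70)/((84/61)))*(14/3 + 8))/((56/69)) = 26657/23520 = 1.13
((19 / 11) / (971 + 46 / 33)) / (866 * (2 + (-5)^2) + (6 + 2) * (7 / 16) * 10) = 57 / 751428113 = 0.00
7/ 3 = 2.33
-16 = -16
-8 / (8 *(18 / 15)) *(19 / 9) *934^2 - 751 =-1535451.37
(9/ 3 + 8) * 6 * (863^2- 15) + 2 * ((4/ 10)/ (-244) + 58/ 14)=104943303823/ 2135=49153772.28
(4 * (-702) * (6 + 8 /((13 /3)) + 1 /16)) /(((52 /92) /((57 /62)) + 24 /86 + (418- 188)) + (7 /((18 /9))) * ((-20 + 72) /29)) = -72610397055 /775458212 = -93.64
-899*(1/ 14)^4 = -899/ 38416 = -0.02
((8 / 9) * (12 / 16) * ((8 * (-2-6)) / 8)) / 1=-5.33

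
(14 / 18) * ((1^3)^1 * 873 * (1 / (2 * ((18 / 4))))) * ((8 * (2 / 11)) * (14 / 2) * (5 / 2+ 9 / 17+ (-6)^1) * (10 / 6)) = -19202120 / 5049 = -3803.15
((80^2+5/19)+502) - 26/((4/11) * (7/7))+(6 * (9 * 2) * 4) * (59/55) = 15244839/2090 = 7294.18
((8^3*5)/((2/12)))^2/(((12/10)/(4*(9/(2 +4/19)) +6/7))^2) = 2359296000000/49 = 48148897959.18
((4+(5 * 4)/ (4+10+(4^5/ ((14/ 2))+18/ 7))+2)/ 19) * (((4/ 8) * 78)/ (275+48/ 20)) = 22685/ 500707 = 0.05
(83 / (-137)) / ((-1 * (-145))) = -83 / 19865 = -0.00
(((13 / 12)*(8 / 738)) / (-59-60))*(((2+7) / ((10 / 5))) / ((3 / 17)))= -13 / 5166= -0.00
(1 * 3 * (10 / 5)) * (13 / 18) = 13 / 3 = 4.33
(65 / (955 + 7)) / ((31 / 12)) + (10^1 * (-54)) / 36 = -17175 / 1147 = -14.97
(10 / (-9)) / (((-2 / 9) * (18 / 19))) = 95 / 18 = 5.28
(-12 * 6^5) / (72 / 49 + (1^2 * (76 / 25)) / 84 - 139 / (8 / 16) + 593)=-171460800 / 581579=-294.82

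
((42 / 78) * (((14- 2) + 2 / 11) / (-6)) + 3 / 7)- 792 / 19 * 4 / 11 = -902788 / 57057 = -15.82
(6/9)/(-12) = -1/18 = -0.06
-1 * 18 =-18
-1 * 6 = -6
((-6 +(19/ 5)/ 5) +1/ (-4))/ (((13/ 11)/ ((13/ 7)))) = -6039/ 700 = -8.63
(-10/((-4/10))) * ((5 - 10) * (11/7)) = -1375/7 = -196.43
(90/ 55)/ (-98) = -9/ 539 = -0.02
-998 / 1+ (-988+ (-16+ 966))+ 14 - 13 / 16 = -1022.81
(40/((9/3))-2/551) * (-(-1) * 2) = 44068/1653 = 26.66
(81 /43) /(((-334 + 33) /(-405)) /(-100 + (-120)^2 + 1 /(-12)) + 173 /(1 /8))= 1876435065 /1378647009652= 0.00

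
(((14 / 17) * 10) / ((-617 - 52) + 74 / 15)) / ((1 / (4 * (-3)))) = 3600 / 24191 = 0.15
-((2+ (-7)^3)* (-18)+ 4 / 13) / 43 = -79798 / 559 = -142.75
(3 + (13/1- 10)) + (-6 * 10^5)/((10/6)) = -359994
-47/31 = -1.52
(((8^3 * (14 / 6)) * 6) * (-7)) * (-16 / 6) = 401408 / 3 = 133802.67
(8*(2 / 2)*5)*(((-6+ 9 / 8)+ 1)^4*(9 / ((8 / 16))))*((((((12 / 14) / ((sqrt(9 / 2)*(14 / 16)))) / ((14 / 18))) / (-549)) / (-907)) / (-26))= -41558445*sqrt(2) / 7894498976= -0.01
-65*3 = -195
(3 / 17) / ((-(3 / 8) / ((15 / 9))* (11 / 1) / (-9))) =120 / 187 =0.64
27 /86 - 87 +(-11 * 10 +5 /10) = -8436 /43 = -196.19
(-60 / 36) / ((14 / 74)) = -185 / 21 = -8.81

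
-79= -79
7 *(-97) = -679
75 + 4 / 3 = 229 / 3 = 76.33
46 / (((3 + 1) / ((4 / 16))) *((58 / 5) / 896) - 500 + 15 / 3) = -6440 / 69271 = -0.09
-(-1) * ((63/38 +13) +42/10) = 3583/190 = 18.86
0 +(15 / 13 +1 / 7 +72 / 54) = 718 / 273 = 2.63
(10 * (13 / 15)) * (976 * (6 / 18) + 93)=32630 / 9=3625.56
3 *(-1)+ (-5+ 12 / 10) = -34 / 5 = -6.80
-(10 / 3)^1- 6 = -28 / 3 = -9.33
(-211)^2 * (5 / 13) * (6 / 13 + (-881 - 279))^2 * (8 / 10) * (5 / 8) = 25290763542490 / 2197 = 11511499109.01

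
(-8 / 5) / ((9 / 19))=-152 / 45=-3.38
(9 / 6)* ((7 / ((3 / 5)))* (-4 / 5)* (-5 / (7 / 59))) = 590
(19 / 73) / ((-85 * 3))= -19 / 18615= -0.00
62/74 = 31/37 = 0.84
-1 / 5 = -0.20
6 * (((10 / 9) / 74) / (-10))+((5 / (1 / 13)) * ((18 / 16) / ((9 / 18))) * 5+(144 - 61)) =361523 / 444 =814.24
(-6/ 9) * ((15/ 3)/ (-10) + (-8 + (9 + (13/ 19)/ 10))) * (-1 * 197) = 7092/ 95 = 74.65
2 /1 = 2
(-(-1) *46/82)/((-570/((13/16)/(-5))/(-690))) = -0.11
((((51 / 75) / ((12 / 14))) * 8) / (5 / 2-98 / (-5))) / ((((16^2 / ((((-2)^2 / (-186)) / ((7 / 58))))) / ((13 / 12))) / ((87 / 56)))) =-841 / 2499840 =-0.00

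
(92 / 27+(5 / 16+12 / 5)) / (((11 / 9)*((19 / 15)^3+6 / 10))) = 2974275 / 1563584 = 1.90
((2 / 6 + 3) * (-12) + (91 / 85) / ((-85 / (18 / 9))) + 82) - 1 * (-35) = 556143 / 7225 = 76.97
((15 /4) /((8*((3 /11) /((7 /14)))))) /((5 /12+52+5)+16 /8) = 165 /11408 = 0.01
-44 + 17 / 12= -511 / 12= -42.58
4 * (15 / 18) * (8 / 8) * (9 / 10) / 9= 1 / 3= 0.33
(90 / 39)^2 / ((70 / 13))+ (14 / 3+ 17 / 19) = 33977 / 5187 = 6.55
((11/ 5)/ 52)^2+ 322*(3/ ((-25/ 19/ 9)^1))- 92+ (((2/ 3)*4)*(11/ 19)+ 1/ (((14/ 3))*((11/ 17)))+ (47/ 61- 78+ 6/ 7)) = -122597939726767/ 18098480400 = -6773.94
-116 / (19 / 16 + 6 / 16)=-1856 / 25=-74.24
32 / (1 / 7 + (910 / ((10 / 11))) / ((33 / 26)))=672 / 16565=0.04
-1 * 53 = -53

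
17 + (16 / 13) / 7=1563 / 91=17.18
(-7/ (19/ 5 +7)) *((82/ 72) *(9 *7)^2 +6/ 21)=-632875/ 216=-2929.98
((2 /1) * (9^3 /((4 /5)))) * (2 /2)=3645 /2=1822.50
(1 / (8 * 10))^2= 1 / 6400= 0.00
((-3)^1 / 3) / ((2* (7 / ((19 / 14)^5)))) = -2476099 / 7529536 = -0.33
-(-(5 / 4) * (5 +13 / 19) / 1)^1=135 / 19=7.11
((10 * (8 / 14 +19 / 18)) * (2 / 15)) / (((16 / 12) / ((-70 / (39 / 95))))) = -97375 / 351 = -277.42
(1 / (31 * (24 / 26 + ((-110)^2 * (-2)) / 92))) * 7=-0.00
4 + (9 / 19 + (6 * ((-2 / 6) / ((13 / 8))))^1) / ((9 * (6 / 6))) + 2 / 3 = 10187 / 2223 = 4.58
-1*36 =-36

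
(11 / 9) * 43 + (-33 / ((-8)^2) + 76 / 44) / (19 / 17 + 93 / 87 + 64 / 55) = 2768892829 / 52324992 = 52.92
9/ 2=4.50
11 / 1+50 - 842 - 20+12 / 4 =-798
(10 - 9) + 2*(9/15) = 11/5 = 2.20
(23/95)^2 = 529/9025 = 0.06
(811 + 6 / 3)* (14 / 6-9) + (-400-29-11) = -5860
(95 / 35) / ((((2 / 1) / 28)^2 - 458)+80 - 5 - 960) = -532 / 263227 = -0.00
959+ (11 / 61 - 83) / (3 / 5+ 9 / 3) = 171287 / 183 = 935.99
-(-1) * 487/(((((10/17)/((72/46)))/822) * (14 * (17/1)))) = 3602826/805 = 4475.56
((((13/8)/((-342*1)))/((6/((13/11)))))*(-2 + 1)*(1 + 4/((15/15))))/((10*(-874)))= -169/315646848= -0.00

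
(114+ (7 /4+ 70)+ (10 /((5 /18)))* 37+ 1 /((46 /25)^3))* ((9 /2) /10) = 1329726051 /1946720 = 683.06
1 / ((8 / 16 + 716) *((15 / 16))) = 32 / 21495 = 0.00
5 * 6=30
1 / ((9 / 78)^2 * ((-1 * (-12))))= 169 / 27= 6.26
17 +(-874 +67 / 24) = -854.21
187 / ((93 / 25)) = 4675 / 93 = 50.27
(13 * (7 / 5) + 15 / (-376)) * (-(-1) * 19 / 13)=648679 / 24440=26.54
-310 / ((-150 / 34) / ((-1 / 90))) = -527 / 675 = -0.78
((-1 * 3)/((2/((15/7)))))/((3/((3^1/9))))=-5/14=-0.36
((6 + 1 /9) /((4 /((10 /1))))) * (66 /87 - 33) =-257125 /522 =-492.58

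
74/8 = 37/4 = 9.25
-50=-50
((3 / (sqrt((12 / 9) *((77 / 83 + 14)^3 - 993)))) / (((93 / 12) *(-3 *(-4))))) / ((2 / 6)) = 0.00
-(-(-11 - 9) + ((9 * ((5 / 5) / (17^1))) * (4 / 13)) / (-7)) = -30904 / 1547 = -19.98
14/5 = 2.80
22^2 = 484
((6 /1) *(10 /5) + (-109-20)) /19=-117 /19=-6.16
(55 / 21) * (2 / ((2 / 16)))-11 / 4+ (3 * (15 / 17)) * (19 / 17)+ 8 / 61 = 62557009 / 1480836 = 42.24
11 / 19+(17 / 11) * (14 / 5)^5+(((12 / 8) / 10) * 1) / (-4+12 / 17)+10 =40453680173 / 146300000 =276.51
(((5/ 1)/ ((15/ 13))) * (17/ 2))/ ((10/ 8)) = 442/ 15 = 29.47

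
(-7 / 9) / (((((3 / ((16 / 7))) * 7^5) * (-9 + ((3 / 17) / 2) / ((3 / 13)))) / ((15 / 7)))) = 0.00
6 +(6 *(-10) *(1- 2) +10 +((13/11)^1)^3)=103353/1331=77.65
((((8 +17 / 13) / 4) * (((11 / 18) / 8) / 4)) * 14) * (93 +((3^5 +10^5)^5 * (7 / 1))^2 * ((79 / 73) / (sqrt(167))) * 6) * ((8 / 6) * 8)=16739514890214512031685810000000000000000000000000000.00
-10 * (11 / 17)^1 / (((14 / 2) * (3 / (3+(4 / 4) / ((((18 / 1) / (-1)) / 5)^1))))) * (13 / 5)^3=-169169 / 11475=-14.74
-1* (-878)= 878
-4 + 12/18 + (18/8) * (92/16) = 461/48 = 9.60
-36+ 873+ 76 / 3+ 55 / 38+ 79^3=56304917 / 114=493902.78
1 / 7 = 0.14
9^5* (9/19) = 531441/19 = 27970.58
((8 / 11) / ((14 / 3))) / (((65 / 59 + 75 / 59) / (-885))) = -31329 / 539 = -58.12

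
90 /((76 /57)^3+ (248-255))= -19.44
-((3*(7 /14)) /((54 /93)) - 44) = 497 /12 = 41.42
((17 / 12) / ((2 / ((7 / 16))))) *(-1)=-119 / 384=-0.31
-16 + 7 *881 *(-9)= -55519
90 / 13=6.92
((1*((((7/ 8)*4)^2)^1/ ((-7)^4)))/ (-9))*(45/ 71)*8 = -10/ 3479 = -0.00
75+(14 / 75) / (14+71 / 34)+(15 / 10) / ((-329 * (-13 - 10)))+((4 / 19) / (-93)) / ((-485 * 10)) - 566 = -17416480664530207 / 35472299972550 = -490.99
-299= -299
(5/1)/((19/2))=10/19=0.53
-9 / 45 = -1 / 5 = -0.20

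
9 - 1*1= 8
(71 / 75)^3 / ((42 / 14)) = 357911 / 1265625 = 0.28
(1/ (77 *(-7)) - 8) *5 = -21565/ 539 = -40.01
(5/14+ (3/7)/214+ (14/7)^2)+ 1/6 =20339/4494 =4.53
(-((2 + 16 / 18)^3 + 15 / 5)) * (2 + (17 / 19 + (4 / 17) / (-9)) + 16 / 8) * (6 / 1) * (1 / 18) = -44.00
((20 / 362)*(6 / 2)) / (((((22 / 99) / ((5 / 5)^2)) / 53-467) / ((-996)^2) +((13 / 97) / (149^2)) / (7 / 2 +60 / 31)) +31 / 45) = 51511297214820607200 / 213950255695121865787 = 0.24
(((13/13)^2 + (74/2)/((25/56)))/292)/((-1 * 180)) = -233/146000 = -0.00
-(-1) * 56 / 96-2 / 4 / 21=47 / 84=0.56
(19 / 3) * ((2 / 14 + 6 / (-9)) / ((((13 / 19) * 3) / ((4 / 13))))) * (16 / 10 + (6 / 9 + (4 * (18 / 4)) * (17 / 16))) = -10193557 / 958230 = -10.64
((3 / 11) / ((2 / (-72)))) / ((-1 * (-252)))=-3 / 77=-0.04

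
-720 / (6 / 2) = -240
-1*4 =-4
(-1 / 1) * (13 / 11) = -13 / 11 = -1.18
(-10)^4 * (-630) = -6300000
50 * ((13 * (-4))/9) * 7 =-18200/9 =-2022.22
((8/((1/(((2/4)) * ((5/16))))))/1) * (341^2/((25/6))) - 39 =348453/10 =34845.30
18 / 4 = 9 / 2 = 4.50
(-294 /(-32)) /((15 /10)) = 49 /8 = 6.12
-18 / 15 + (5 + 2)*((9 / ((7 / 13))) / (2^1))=573 / 10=57.30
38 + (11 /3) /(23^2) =60317 /1587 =38.01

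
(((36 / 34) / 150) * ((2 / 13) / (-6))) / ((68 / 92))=-23 / 93925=-0.00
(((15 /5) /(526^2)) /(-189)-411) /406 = -7163971669 /7076818728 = -1.01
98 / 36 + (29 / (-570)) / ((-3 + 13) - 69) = 137366 / 50445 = 2.72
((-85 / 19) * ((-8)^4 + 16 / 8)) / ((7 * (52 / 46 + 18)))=-801159 / 5852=-136.90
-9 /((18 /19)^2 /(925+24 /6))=-335369 /36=-9315.81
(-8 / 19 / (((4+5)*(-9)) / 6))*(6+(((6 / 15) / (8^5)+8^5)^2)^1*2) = 7205759429294161921 / 107583897600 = 66978047.74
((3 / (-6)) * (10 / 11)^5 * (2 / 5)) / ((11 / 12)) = -240000 / 1771561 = -0.14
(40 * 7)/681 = 280/681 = 0.41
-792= -792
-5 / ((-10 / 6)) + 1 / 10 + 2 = 51 / 10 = 5.10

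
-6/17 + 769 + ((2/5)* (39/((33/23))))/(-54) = 19399412/25245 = 768.45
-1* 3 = -3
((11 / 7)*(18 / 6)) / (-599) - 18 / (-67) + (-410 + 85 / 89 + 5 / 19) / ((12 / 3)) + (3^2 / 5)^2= -98.69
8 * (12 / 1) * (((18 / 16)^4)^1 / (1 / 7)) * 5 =688905 / 128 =5382.07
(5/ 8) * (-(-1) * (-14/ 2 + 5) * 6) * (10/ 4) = -75/ 4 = -18.75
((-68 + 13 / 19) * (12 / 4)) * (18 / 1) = -69066 / 19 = -3635.05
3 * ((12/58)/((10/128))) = 1152/145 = 7.94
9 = 9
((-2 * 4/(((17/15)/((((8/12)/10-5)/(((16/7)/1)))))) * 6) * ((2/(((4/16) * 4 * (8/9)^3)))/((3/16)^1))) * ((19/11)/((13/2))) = 3587409/9724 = 368.92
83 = 83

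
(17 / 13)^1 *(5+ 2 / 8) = 357 / 52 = 6.87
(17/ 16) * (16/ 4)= 17/ 4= 4.25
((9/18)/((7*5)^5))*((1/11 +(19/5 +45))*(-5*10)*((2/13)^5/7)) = -86048/300315469829375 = -0.00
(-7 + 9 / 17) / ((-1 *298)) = 55 / 2533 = 0.02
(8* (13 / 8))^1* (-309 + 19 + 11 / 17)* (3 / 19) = -191841 / 323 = -593.93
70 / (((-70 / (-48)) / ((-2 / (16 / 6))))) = -36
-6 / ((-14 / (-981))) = -2943 / 7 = -420.43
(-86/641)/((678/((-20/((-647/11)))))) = -9460/140592453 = -0.00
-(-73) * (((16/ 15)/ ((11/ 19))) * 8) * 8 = 1420288/ 165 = 8607.81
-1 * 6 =-6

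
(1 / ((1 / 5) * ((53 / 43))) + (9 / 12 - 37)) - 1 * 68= -21241 / 212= -100.19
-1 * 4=-4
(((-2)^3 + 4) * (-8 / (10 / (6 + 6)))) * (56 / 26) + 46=8366 / 65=128.71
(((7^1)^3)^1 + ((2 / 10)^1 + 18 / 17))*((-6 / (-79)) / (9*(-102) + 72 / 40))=-0.03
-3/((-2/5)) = 15/2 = 7.50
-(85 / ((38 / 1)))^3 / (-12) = 614125 / 658464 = 0.93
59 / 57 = 1.04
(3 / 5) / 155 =3 / 775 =0.00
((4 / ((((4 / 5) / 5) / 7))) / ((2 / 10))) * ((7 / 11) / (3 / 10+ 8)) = 61250 / 913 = 67.09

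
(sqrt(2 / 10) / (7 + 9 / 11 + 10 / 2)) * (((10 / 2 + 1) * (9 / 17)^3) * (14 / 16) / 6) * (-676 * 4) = -6324318 * sqrt(5) / 1154555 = -12.25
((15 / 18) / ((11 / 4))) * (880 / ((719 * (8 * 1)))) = 100 / 2157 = 0.05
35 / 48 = 0.73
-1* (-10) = 10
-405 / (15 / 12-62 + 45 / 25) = 900 / 131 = 6.87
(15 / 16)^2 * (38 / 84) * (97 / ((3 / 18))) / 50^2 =16587 / 179200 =0.09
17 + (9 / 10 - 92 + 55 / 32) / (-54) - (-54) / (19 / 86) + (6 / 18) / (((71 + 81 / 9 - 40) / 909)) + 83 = 6450599 / 18240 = 353.65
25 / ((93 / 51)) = 425 / 31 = 13.71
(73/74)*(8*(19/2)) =2774/37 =74.97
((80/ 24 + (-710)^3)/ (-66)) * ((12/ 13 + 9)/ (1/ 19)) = 39874538765/ 39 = 1022424070.90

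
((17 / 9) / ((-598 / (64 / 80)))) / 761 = -0.00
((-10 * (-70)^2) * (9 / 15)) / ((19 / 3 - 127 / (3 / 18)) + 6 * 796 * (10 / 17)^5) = 17890198200 / 255145117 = 70.12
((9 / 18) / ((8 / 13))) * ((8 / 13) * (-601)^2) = 361201 / 2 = 180600.50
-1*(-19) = 19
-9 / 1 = -9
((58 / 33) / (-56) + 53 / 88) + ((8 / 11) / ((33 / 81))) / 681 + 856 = 3952620767 / 4614456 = 856.57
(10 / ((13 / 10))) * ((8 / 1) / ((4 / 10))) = 2000 / 13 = 153.85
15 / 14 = 1.07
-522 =-522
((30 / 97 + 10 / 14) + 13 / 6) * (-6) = -12997 / 679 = -19.14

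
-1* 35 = -35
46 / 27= 1.70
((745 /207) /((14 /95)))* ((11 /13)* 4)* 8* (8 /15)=19930240 /56511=352.68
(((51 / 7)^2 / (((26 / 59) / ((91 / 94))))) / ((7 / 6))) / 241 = 460377 / 1110046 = 0.41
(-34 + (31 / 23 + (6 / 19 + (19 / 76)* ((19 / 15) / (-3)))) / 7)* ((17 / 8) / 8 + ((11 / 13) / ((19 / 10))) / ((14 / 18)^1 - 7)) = -399366084379 / 60929406720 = -6.55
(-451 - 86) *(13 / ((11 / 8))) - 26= -56134 / 11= -5103.09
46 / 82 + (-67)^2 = 184072 / 41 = 4489.56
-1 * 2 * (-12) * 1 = 24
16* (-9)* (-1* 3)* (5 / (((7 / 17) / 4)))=146880 / 7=20982.86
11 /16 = 0.69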